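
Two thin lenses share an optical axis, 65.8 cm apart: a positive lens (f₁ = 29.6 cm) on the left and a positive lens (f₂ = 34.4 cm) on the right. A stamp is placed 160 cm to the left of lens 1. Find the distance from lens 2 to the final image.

Lens 1: 1/d_i1 = 1/f₁ − 1/d_o1 = 1/(29.6) − 1/(160) = 0.02753, so d_i1 = 36.32 cm.
The intermediate image is 36.32 cm to the right of lens 1, which is 65.8 − (36.32) = 29.48 cm to the left of lens 2, so d_o2 = +29.48 cm.
Lens 2: 1/d_i2 = 1/f₂ − 1/d_o2 = 1/(34.4) − 1/(29.48) = -0.004852, so d_i2 = -206 cm.
The final image is virtual, 206 cm to the left of lens 2 (overall magnification ≈ -1.6).

206 cm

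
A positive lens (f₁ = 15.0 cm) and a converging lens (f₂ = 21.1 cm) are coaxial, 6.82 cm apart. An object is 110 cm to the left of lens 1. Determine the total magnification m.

m = -0.105

Lens 1: 1/d_i1 = 1/(15.0) − 1/(110) = 0.05758, so d_i1 = 17.37 cm; m₁ = −d_i1/d_o1 = -0.1579.
d_o2 = 6.82 − (17.37) = -10.55 cm (virtual object).
Lens 2: 1/d_i2 = 1/(21.1) − 1/(-10.55) = 0.1422, so d_i2 = 7.033 cm; m₂ = −d_i2/d_o2 = +0.6667.
m = m₁·m₂ = (-0.1579)(+0.6667) = -0.105.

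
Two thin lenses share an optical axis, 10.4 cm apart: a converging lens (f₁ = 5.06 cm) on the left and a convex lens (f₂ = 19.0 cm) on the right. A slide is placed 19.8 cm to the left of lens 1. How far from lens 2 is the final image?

Lens 1: 1/d_i1 = 1/f₁ − 1/d_o1 = 1/(5.06) − 1/(19.8) = 0.1471, so d_i1 = 6.797 cm.
The intermediate image is 6.797 cm to the right of lens 1, which is 10.4 − (6.797) = 3.603 cm to the left of lens 2, so d_o2 = +3.603 cm.
Lens 2: 1/d_i2 = 1/f₂ − 1/d_o2 = 1/(19.0) − 1/(3.603) = -0.2249, so d_i2 = -4.45 cm.
The final image is virtual, 4.45 cm to the left of lens 2 (overall magnification ≈ -0.42).

4.45 cm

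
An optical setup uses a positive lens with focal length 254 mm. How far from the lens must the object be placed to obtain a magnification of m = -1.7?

403 mm

m = −d_i/d_o ⇒ d_i = −m·d_o.
1/f = 1/d_o + 1/d_i = 1/d_o − 1/(m·d_o) = (1 − 1/m)/d_o, so d_o = f(1 − 1/m) = (254.0)(1 − 1/(-1.7)) = 403 mm.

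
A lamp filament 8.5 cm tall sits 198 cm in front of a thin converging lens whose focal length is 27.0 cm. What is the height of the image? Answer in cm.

1/d_i = 1/f − 1/d_o = 1/(27.00) − 1/(198) = 0.03199, so d_i = 31.26 cm.
m = −d_i/d_o = -0.1579.
|h_i| = |m|·h_o = 0.1579 × 8.5 = 1.34 cm. The image is real, inverted and reduced, on the far side of the lens.

1.34 cm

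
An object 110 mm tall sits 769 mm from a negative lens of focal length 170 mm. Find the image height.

19.9 mm

For a negative lens, f = -170 mm.
1/d_i = 1/f − 1/d_o = 1/(-170.0) − 1/(769) = -0.007183, so d_i = -139.2 mm.
m = −d_i/d_o = +0.1810.
|h_i| = |m|·h_o = 0.1810 × 110 = 19.9 mm. The image is virtual, upright and reduced, on the same side as the object.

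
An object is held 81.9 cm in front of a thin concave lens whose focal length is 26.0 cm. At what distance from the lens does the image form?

For a concave lens, f = -26.0 cm.
Lens equation: 1/q = 1/f − 1/p = 1/(-26.00) − 1/(81.9) = -0.03846 − 0.01221 = -0.05067, so q = -19.7 cm.
The image is virtual, upright and reduced, on the same side as the object.

19.7 cm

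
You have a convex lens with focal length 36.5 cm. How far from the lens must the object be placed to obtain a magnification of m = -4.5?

44.6 cm

m = −d_i/d_o ⇒ d_i = −m·d_o.
1/f = 1/d_o + 1/d_i = 1/d_o − 1/(m·d_o) = (1 − 1/m)/d_o, so d_o = f(1 − 1/m) = (36.50)(1 − 1/(-4.5)) = 44.6 cm.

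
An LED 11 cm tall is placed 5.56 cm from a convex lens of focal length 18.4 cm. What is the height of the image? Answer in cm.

1/d_i = 1/f − 1/d_o = 1/(18.40) − 1/(5.56) = -0.1255, so d_i = -7.968 cm.
m = −d_i/d_o = +1.433.
|h_i| = |m|·h_o = 1.433 × 11 = 15.8 cm. The image is virtual, upright and enlarged, on the same side as the object.

15.8 cm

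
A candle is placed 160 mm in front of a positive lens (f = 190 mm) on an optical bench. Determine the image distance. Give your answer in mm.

1010 mm

Thin-lens equation: 1/s_i = 1/f − 1/s_o = 1/(190.0) − 1/(160) = 0.005263 − 0.006250 = -0.0009868, so s_i = -1010 mm.
The image is virtual, upright and enlarged, on the same side as the object.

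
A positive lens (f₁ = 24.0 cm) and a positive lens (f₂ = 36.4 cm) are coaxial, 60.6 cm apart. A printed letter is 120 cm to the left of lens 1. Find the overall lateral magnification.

Lens 1: 1/d_i1 = 1/(24.0) − 1/(120) = 0.03333, so d_i1 = 30.00 cm; m₁ = −d_i1/d_o1 = -0.2500.
d_o2 = 60.6 − (30.00) = 30.60 cm.
Lens 2: 1/d_i2 = 1/(36.4) − 1/(30.60) = -0.005207, so d_i2 = -192.0 cm; m₂ = −d_i2/d_o2 = +6.276.
m = m₁·m₂ = (-0.2500)(+6.276) = -1.57.

m = -1.57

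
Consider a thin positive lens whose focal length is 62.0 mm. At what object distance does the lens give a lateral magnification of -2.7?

85.0 mm

m = −d_i/d_o ⇒ d_i = −m·d_o.
1/f = 1/d_o + 1/d_i = 1/d_o − 1/(m·d_o) = (1 − 1/m)/d_o, so d_o = f(1 − 1/m) = (62.00)(1 − 1/(-2.7)) = 85.0 mm.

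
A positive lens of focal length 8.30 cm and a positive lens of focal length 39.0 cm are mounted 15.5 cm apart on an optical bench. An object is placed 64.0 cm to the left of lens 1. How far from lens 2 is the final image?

Lens 1: 1/d_i1 = 1/f₁ − 1/d_o1 = 1/(8.30) − 1/(64.0) = 0.1049, so d_i1 = 9.537 cm.
The intermediate image is 9.537 cm to the right of lens 1, which is 15.5 − (9.537) = 5.963 cm to the left of lens 2, so d_o2 = +5.963 cm.
Lens 2: 1/d_i2 = 1/f₂ − 1/d_o2 = 1/(39.0) − 1/(5.963) = -0.1421, so d_i2 = -7.04 cm.
The final image is virtual, 7.04 cm to the left of lens 2 (overall magnification ≈ -0.18).

7.04 cm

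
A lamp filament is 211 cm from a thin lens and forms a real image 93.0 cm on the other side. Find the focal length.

f = 64.5 cm (converging)

Real image ⇒ d_i = +93.0 cm.
1/f = 1/d_o + 1/d_i = 1/(211) + 1/(93.0) = 0.01549, so f = 64.5 cm.
Since f is positive, the thin lens is converging.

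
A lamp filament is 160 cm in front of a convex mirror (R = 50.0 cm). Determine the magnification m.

m = +0.135

f = R/2 = 50.0/2 = 25.00 cm; for a convex mirror, f = -25.00 cm.
1/d_i = 1/f − 1/d_o = 1/(-25.00) − 1/(160) = -0.04625, so d_i = -21.62 cm.
m = −d_i/d_o = −(-21.62)/(160) = +0.135.
The image is virtual, upright and reduced, behind the mirror.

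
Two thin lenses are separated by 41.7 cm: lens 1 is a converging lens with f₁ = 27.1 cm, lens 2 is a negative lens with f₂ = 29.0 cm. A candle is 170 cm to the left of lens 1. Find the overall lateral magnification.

m = -0.143

Lens 1: 1/d_i1 = 1/(27.1) − 1/(170) = 0.03102, so d_i1 = 32.24 cm; m₁ = −d_i1/d_o1 = -0.1896.
d_o2 = 41.7 − (32.24) = 9.460 cm.
f₂ = −29.0 cm (diverging).
Lens 2: 1/d_i2 = 1/(-29.0) − 1/(9.460) = -0.1402, so d_i2 = -7.133 cm; m₂ = −d_i2/d_o2 = +0.7540.
m = m₁·m₂ = (-0.1896)(+0.7540) = -0.143.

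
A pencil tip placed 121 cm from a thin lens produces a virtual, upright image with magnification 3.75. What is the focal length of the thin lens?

f = 165 cm (converging)

m = −d_i/d_o ⇒ d_i = −m·d_o = −(+3.75)·(121) = -453.8 cm.
1/f = 1/d_o + 1/d_i = 1/(121) + 1/(-453.8) = 0.006061, so f = 165 cm.
Since f is positive, the thin lens is converging.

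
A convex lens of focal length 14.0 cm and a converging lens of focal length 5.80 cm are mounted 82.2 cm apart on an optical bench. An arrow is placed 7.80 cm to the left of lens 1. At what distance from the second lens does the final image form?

Lens 1: 1/d_i1 = 1/f₁ − 1/d_o1 = 1/(14.0) − 1/(7.80) = -0.05678, so d_i1 = -17.61 cm.
The intermediate image is 17.61 cm to the left of lens 1 (virtual), which is 82.2 − (-17.61) = 99.81 cm to the left of lens 2, so d_o2 = +99.81 cm.
Lens 2: 1/d_i2 = 1/f₂ − 1/d_o2 = 1/(5.80) − 1/(99.81) = 0.1624, so d_i2 = 6.16 cm.
The final image is real, 6.16 cm to the right of lens 2 (overall magnification ≈ -0.14).

6.16 cm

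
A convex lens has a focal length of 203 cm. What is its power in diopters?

f = 203 cm = 2.03 m.
P = 1/f = 1/(2.03 m) = +0.493 D.

P = +0.493 D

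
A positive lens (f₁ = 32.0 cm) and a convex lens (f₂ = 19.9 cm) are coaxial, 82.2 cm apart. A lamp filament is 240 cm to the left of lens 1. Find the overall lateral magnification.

m = +0.121

Lens 1: 1/d_i1 = 1/(32.0) − 1/(240) = 0.02708, so d_i1 = 36.92 cm; m₁ = −d_i1/d_o1 = -0.1538.
d_o2 = 82.2 − (36.92) = 45.28 cm.
Lens 2: 1/d_i2 = 1/(19.9) − 1/(45.28) = 0.02817, so d_i2 = 35.50 cm; m₂ = −d_i2/d_o2 = -0.7841.
m = m₁·m₂ = (-0.1538)(-0.7841) = +0.121.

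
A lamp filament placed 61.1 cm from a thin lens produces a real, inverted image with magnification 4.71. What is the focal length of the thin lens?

f = 50.4 cm (converging)

m = −d_i/d_o ⇒ d_i = −m·d_o = −(-4.71)·(61.1) = 287.8 cm.
1/f = 1/d_o + 1/d_i = 1/(61.1) + 1/(287.8) = 0.01984, so f = 50.4 cm.
Since f is positive, the thin lens is converging.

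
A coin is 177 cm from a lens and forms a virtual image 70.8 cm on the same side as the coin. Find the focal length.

f = -118 cm (diverging)

Virtual image ⇒ d_i = −70.8 cm.
1/f = 1/d_o + 1/d_i = 1/(177) + 1/(-70.8) = -0.008475, so f = -118 cm.
Since f is negative, the lens is diverging.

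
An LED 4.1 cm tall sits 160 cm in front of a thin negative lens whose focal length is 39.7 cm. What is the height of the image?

For a negative lens, f = -39.7 cm.
1/d_i = 1/f − 1/d_o = 1/(-39.70) − 1/(160) = -0.03144, so d_i = -31.81 cm.
m = −d_i/d_o = +0.1988.
|h_i| = |m|·h_o = 0.1988 × 4.1 = 0.815 cm. The image is virtual, upright and reduced, on the same side as the object.

0.815 cm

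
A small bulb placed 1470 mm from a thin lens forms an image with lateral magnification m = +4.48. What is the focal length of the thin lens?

f = 1890 mm (converging)

m = −d_i/d_o ⇒ d_i = −m·d_o = −(+4.48)·(1470) = -6586 mm.
1/f = 1/d_o + 1/d_i = 1/(1470) + 1/(-6586) = 0.0005284, so f = 1890 mm.
Since f is positive, the thin lens is converging.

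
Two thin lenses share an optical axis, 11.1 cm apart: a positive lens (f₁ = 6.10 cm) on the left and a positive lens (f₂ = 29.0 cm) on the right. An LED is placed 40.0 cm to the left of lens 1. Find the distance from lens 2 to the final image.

4.51 cm

Lens 1: 1/d_i1 = 1/f₁ − 1/d_o1 = 1/(6.10) − 1/(40.0) = 0.1389, so d_i1 = 7.198 cm.
The intermediate image is 7.198 cm to the right of lens 1, which is 11.1 − (7.198) = 3.902 cm to the left of lens 2, so d_o2 = +3.902 cm.
Lens 2: 1/d_i2 = 1/f₂ − 1/d_o2 = 1/(29.0) − 1/(3.902) = -0.2218, so d_i2 = -4.51 cm.
The final image is virtual, 4.51 cm to the left of lens 2 (overall magnification ≈ -0.21).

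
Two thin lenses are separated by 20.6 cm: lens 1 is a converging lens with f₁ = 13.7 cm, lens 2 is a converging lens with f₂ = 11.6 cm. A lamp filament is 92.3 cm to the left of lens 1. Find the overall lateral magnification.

m = -0.285

Lens 1: 1/d_i1 = 1/(13.7) − 1/(92.3) = 0.06216, so d_i1 = 16.09 cm; m₁ = −d_i1/d_o1 = -0.1743.
d_o2 = 20.6 − (16.09) = 4.510 cm.
Lens 2: 1/d_i2 = 1/(11.6) − 1/(4.510) = -0.1355, so d_i2 = -7.379 cm; m₂ = −d_i2/d_o2 = +1.636.
m = m₁·m₂ = (-0.1743)(+1.636) = -0.285.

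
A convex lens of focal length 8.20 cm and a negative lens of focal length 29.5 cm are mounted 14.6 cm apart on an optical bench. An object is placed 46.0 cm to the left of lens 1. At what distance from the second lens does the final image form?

Lens 1: 1/d_i1 = 1/f₁ − 1/d_o1 = 1/(8.20) − 1/(46.0) = 0.1002, so d_i1 = 9.979 cm.
The intermediate image is 9.979 cm to the right of lens 1, which is 14.6 − (9.979) = 4.621 cm to the left of lens 2, so d_o2 = +4.621 cm.
Lens 2 is diverging, so f₂ = −29.5 cm.
Lens 2: 1/d_i2 = 1/f₂ − 1/d_o2 = 1/(-29.5) − 1/(4.621) = -0.2503, so d_i2 = -4.00 cm.
The final image is virtual, 4.00 cm to the left of lens 2 (overall magnification ≈ -0.19).

4.00 cm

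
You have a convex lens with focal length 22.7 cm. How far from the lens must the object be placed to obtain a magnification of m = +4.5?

17.7 cm

m = −d_i/d_o ⇒ d_i = −m·d_o.
1/f = 1/d_o + 1/d_i = 1/d_o − 1/(m·d_o) = (1 − 1/m)/d_o, so d_o = f(1 − 1/m) = (22.70)(1 − 1/(+4.5)) = 17.7 cm.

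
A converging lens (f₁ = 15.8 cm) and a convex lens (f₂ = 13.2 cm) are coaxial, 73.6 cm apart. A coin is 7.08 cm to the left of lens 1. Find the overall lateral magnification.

m = -0.327

Lens 1: 1/d_i1 = 1/(15.8) − 1/(7.08) = -0.07795, so d_i1 = -12.83 cm; m₁ = −d_i1/d_o1 = +1.812.
d_o2 = 73.6 − (-12.83) = 86.43 cm.
Lens 2: 1/d_i2 = 1/(13.2) − 1/(86.43) = 0.06419, so d_i2 = 15.58 cm; m₂ = −d_i2/d_o2 = -0.1803.
m = m₁·m₂ = (+1.812)(-0.1803) = -0.327.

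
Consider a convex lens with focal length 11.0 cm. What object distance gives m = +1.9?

m = −d_i/d_o ⇒ d_i = −m·d_o.
1/f = 1/d_o + 1/d_i = 1/d_o − 1/(m·d_o) = (1 − 1/m)/d_o, so d_o = f(1 − 1/m) = (11.00)(1 − 1/(+1.9)) = 5.21 cm.

5.21 cm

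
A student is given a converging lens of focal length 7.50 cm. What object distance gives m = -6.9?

8.59 cm

m = −d_i/d_o ⇒ d_i = −m·d_o.
1/f = 1/d_o + 1/d_i = 1/d_o − 1/(m·d_o) = (1 − 1/m)/d_o, so d_o = f(1 − 1/m) = (7.500)(1 − 1/(-6.9)) = 8.59 cm.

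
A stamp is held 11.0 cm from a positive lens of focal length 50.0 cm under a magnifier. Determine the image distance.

14.1 cm

Thin-lens equation: 1/d_i = 1/f − 1/d_o = 1/(50.00) − 1/(11.0) = 0.02000 − 0.09091 = -0.07091, so d_i = -14.1 cm.
The image is virtual, upright and enlarged, on the same side as the object.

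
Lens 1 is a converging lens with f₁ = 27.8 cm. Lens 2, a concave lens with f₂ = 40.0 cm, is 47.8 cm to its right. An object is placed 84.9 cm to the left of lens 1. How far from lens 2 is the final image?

5.57 cm

Lens 1: 1/d_i1 = 1/f₁ − 1/d_o1 = 1/(27.8) − 1/(84.9) = 0.02419, so d_i1 = 41.33 cm.
The intermediate image is 41.33 cm to the right of lens 1, which is 47.8 − (41.33) = 6.470 cm to the left of lens 2, so d_o2 = +6.470 cm.
Lens 2 is diverging, so f₂ = −40.0 cm.
Lens 2: 1/d_i2 = 1/f₂ − 1/d_o2 = 1/(-40.0) − 1/(6.470) = -0.1796, so d_i2 = -5.57 cm.
The final image is virtual, 5.57 cm to the left of lens 2 (overall magnification ≈ -0.42).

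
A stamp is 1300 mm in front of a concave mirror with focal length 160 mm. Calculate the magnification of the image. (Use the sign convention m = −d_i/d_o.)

m = -0.140

1/d_i = 1/f − 1/d_o = 1/(160.0) − 1/(1300) = 0.005481, so d_i = 182.5 mm.
m = −d_i/d_o = −(182.5)/(1300) = -0.140.
The image is real, inverted and reduced, in front of the mirror.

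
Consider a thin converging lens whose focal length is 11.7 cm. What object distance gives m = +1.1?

1.06 cm

m = −d_i/d_o ⇒ d_i = −m·d_o.
1/f = 1/d_o + 1/d_i = 1/d_o − 1/(m·d_o) = (1 − 1/m)/d_o, so d_o = f(1 − 1/m) = (11.70)(1 − 1/(+1.1)) = 1.06 cm.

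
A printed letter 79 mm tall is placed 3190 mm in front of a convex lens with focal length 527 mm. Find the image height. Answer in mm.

1/d_i = 1/f − 1/d_o = 1/(527.0) − 1/(3190) = 0.001584, so d_i = 631.3 mm.
m = −d_i/d_o = -0.1979.
|h_i| = |m|·h_o = 0.1979 × 79 = 15.6 mm. The image is real, inverted and reduced, on the far side of the lens.

15.6 mm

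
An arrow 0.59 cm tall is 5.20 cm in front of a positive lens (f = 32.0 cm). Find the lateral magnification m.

m = +1.19

1/d_i = 1/f − 1/d_o = 1/(32.00) − 1/(5.20) = -0.1611, so d_i = -6.209 cm.
m = −d_i/d_o = −(-6.209)/(5.20) = +1.19.
The image is virtual, upright and enlarged, on the same side as the object.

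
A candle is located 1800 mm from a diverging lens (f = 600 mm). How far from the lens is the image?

For a diverging lens, f = -600 mm.
Lens equation: 1/d_i = 1/f − 1/d_o = 1/(-600.0) − 1/(1800) = -0.001667 − 0.0005556 = -0.002222, so d_i = -450 mm.
The image is virtual, upright and reduced, on the same side as the object.

450 mm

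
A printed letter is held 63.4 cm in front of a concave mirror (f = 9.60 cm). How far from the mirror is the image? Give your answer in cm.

Mirror equation: 1/s_i = 1/f − 1/s_o = 1/(9.600) − 1/(63.4) = 0.1042 − 0.01577 = 0.08839, so s_i = 11.3 cm.
The image is real, inverted and reduced, in front of the mirror.

11.3 cm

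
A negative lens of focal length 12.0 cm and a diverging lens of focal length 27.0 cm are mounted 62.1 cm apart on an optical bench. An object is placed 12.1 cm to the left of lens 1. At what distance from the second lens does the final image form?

19.3 cm

Lens 1 is diverging, so f₁ = −12.0 cm.
Lens 1: 1/d_i1 = 1/f₁ − 1/d_o1 = 1/(-12.0) − 1/(12.1) = -0.1660, so d_i1 = -6.025 cm.
The intermediate image is 6.025 cm to the left of lens 1 (virtual), which is 62.1 − (-6.025) = 68.12 cm to the left of lens 2, so d_o2 = +68.12 cm.
Lens 2 is diverging, so f₂ = −27.0 cm.
Lens 2: 1/d_i2 = 1/f₂ − 1/d_o2 = 1/(-27.0) − 1/(68.12) = -0.05172, so d_i2 = -19.3 cm.
The final image is virtual, 19.3 cm to the left of lens 2 (overall magnification ≈ 0.14).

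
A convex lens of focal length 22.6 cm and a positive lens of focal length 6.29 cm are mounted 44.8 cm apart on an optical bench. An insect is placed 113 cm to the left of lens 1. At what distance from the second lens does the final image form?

Lens 1: 1/d_i1 = 1/f₁ − 1/d_o1 = 1/(22.6) − 1/(113) = 0.03540, so d_i1 = 28.25 cm.
The intermediate image is 28.25 cm to the right of lens 1, which is 44.8 − (28.25) = 16.55 cm to the left of lens 2, so d_o2 = +16.55 cm.
Lens 2: 1/d_i2 = 1/f₂ − 1/d_o2 = 1/(6.29) − 1/(16.55) = 0.09856, so d_i2 = 10.1 cm.
The final image is real, 10.1 cm to the right of lens 2 (overall magnification ≈ 0.15).

10.1 cm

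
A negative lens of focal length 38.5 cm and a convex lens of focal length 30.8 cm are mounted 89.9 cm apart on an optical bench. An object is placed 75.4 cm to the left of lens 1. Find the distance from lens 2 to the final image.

Lens 1 is diverging, so f₁ = −38.5 cm.
Lens 1: 1/d_i1 = 1/f₁ − 1/d_o1 = 1/(-38.5) − 1/(75.4) = -0.03924, so d_i1 = -25.49 cm.
The intermediate image is 25.49 cm to the left of lens 1 (virtual), which is 89.9 − (-25.49) = 115.4 cm to the left of lens 2, so d_o2 = +115.4 cm.
Lens 2: 1/d_i2 = 1/f₂ − 1/d_o2 = 1/(30.8) − 1/(115.4) = 0.02380, so d_i2 = 42.0 cm.
The final image is real, 42.0 cm to the right of lens 2 (overall magnification ≈ -0.12).

42.0 cm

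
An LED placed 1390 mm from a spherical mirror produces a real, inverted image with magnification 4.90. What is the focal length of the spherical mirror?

m = −d_i/d_o ⇒ d_i = −m·d_o = −(-4.90)·(1390) = 6811 mm.
1/f = 1/d_o + 1/d_i = 1/(1390) + 1/(6811) = 0.0008662, so f = 1150 mm.
Since f is positive, the spherical mirror is concave.

f = 1150 mm (concave)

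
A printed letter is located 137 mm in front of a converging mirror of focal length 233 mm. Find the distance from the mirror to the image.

333 mm

Mirror equation: 1/s_i = 1/f − 1/s_o = 1/(233.0) − 1/(137) = 0.004292 − 0.007299 = -0.003007, so s_i = -333 mm.
The image is virtual, upright and enlarged, behind the mirror.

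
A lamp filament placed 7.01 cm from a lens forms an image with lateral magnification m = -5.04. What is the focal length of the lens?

m = −d_i/d_o ⇒ d_i = −m·d_o = −(-5.04)·(7.01) = 35.33 cm.
1/f = 1/d_o + 1/d_i = 1/(7.01) + 1/(35.33) = 0.1710, so f = 5.85 cm.
Since f is positive, the lens is converging.

f = 5.85 cm (converging)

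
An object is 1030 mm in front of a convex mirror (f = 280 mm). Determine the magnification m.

For a convex mirror, f = -280 mm.
1/d_i = 1/f − 1/d_o = 1/(-280.0) − 1/(1030) = -0.004542, so d_i = -220.2 mm.
m = −d_i/d_o = −(-220.2)/(1030) = +0.214.
The image is virtual, upright and reduced, behind the mirror.

m = +0.214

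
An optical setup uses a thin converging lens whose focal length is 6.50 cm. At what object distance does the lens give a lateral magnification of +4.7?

m = −d_i/d_o ⇒ d_i = −m·d_o.
1/f = 1/d_o + 1/d_i = 1/d_o − 1/(m·d_o) = (1 − 1/m)/d_o, so d_o = f(1 − 1/m) = (6.500)(1 − 1/(+4.7)) = 5.12 cm.

5.12 cm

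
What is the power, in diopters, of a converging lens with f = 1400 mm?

f = 140 cm = 1.40 m.
P = 1/f = 1/(1.40 m) = +0.714 D.

P = +0.714 D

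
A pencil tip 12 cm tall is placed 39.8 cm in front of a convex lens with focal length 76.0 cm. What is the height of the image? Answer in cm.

1/d_i = 1/f − 1/d_o = 1/(76.00) − 1/(39.8) = -0.01197, so d_i = -83.56 cm.
m = −d_i/d_o = +2.099.
|h_i| = |m|·h_o = 2.099 × 12 = 25.2 cm. The image is virtual, upright and enlarged, on the same side as the object.

25.2 cm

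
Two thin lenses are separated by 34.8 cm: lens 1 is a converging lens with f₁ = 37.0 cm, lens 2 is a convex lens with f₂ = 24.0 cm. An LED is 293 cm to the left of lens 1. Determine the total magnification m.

m = -0.110

Lens 1: 1/d_i1 = 1/(37.0) − 1/(293) = 0.02361, so d_i1 = 42.35 cm; m₁ = −d_i1/d_o1 = -0.1445.
d_o2 = 34.8 − (42.35) = -7.550 cm (virtual object).
Lens 2: 1/d_i2 = 1/(24.0) − 1/(-7.550) = 0.1741, so d_i2 = 5.743 cm; m₂ = −d_i2/d_o2 = +0.7607.
m = m₁·m₂ = (-0.1445)(+0.7607) = -0.110.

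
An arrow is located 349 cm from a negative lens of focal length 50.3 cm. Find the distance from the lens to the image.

For a negative lens, f = -50.3 cm.
Lens equation: 1/v = 1/f − 1/u = 1/(-50.30) − 1/(349) = -0.01988 − 0.002865 = -0.02275, so v = -44.0 cm.
The image is virtual, upright and reduced, on the same side as the object.

44.0 cm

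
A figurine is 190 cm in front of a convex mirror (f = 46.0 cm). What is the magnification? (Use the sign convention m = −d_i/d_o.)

m = +0.195

For a convex mirror, f = -46.0 cm.
1/d_i = 1/f − 1/d_o = 1/(-46.00) − 1/(190) = -0.02700, so d_i = -37.03 cm.
m = −d_i/d_o = −(-37.03)/(190) = +0.195.
The image is virtual, upright and reduced, behind the mirror.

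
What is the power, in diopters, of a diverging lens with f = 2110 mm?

P = -0.474 D

For a diverging lens, f = −2110 mm.
f = -211 cm = -2.11 m.
P = 1/f = 1/(-2.11 m) = -0.474 D.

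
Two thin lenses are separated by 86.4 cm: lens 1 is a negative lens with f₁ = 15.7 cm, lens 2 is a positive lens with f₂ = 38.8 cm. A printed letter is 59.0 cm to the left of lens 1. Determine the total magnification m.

f₁ = −15.7 cm (diverging).
Lens 1: 1/d_i1 = 1/(-15.7) − 1/(59.0) = -0.08064, so d_i1 = -12.40 cm; m₁ = −d_i1/d_o1 = +0.2102.
d_o2 = 86.4 − (-12.40) = 98.80 cm.
Lens 2: 1/d_i2 = 1/(38.8) − 1/(98.80) = 0.01565, so d_i2 = 63.89 cm; m₂ = −d_i2/d_o2 = -0.6467.
m = m₁·m₂ = (+0.2102)(-0.6467) = -0.136.

m = -0.136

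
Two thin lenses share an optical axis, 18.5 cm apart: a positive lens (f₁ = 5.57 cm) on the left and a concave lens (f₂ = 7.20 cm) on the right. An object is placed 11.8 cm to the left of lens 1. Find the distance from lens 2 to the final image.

Lens 1: 1/d_i1 = 1/f₁ − 1/d_o1 = 1/(5.57) − 1/(11.8) = 0.09479, so d_i1 = 10.55 cm.
The intermediate image is 10.55 cm to the right of lens 1, which is 18.5 − (10.55) = 7.950 cm to the left of lens 2, so d_o2 = +7.950 cm.
Lens 2 is diverging, so f₂ = −7.20 cm.
Lens 2: 1/d_i2 = 1/f₂ − 1/d_o2 = 1/(-7.20) − 1/(7.950) = -0.2647, so d_i2 = -3.78 cm.
The final image is virtual, 3.78 cm to the left of lens 2 (overall magnification ≈ -0.42).

3.78 cm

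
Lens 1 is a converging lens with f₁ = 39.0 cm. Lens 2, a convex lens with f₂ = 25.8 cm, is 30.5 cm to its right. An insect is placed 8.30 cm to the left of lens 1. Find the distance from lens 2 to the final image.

Lens 1: 1/d_i1 = 1/f₁ − 1/d_o1 = 1/(39.0) − 1/(8.30) = -0.09484, so d_i1 = -10.54 cm.
The intermediate image is 10.54 cm to the left of lens 1 (virtual), which is 30.5 − (-10.54) = 41.04 cm to the left of lens 2, so d_o2 = +41.04 cm.
Lens 2: 1/d_i2 = 1/f₂ − 1/d_o2 = 1/(25.8) − 1/(41.04) = 0.01439, so d_i2 = 69.5 cm.
The final image is real, 69.5 cm to the right of lens 2 (overall magnification ≈ -2.2).

69.5 cm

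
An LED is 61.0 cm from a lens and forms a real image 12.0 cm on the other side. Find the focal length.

Real image ⇒ d_i = +12.0 cm.
1/f = 1/d_o + 1/d_i = 1/(61.0) + 1/(12.0) = 0.09973, so f = 10.0 cm.
Since f is positive, the lens is converging.

f = 10.0 cm (converging)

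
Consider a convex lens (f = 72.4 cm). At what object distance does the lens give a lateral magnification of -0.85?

158 cm

m = −d_i/d_o ⇒ d_i = −m·d_o.
1/f = 1/d_o + 1/d_i = 1/d_o − 1/(m·d_o) = (1 − 1/m)/d_o, so d_o = f(1 − 1/m) = (72.40)(1 − 1/(-0.85)) = 158 cm.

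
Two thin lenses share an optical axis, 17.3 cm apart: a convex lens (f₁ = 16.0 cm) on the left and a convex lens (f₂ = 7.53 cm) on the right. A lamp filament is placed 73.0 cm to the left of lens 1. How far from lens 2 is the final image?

Lens 1: 1/d_i1 = 1/f₁ − 1/d_o1 = 1/(16.0) − 1/(73.0) = 0.04880, so d_i1 = 20.49 cm.
The intermediate image is 20.49 cm to the right of lens 1, which lies 3.190 cm to the right of lens 2 — a virtual object — so d_o2 = −3.190 cm.
Lens 2: 1/d_i2 = 1/f₂ − 1/d_o2 = 1/(7.53) − 1/(-3.190) = 0.4463, so d_i2 = 2.24 cm.
The final image is real, 2.24 cm to the right of lens 2 (overall magnification ≈ -0.20).

2.24 cm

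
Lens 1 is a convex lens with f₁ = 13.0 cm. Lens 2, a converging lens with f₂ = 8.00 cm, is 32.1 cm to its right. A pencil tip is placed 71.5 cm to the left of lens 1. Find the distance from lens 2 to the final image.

Lens 1: 1/d_i1 = 1/f₁ − 1/d_o1 = 1/(13.0) − 1/(71.5) = 0.06294, so d_i1 = 15.89 cm.
The intermediate image is 15.89 cm to the right of lens 1, which is 32.1 − (15.89) = 16.21 cm to the left of lens 2, so d_o2 = +16.21 cm.
Lens 2: 1/d_i2 = 1/f₂ − 1/d_o2 = 1/(8.00) − 1/(16.21) = 0.06331, so d_i2 = 15.8 cm.
The final image is real, 15.8 cm to the right of lens 2 (overall magnification ≈ 0.22).

15.8 cm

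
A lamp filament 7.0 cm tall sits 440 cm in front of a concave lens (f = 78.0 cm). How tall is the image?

1.05 cm

For a concave lens, f = -78.0 cm.
1/d_i = 1/f − 1/d_o = 1/(-78.00) − 1/(440) = -0.01509, so d_i = -66.25 cm.
m = −d_i/d_o = +0.1506.
|h_i| = |m|·h_o = 0.1506 × 7.0 = 1.05 cm. The image is virtual, upright and reduced, on the same side as the object.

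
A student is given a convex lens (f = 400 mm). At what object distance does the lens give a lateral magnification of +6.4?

338 mm

m = −d_i/d_o ⇒ d_i = −m·d_o.
1/f = 1/d_o + 1/d_i = 1/d_o − 1/(m·d_o) = (1 − 1/m)/d_o, so d_o = f(1 − 1/m) = (400.0)(1 − 1/(+6.4)) = 338 mm.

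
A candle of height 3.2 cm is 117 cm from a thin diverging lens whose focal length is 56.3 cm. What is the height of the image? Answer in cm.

1.04 cm

For a diverging lens, f = -56.3 cm.
1/d_i = 1/f − 1/d_o = 1/(-56.30) − 1/(117) = -0.02631, so d_i = -38.01 cm.
m = −d_i/d_o = +0.3249.
|h_i| = |m|·h_o = 0.3249 × 3.2 = 1.04 cm. The image is virtual, upright and reduced, on the same side as the object.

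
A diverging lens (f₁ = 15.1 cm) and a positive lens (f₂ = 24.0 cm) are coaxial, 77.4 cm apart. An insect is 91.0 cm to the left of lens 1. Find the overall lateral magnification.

m = -0.0515

f₁ = −15.1 cm (diverging).
Lens 1: 1/d_i1 = 1/(-15.1) − 1/(91.0) = -0.07721, so d_i1 = -12.95 cm; m₁ = −d_i1/d_o1 = +0.1423.
d_o2 = 77.4 − (-12.95) = 90.35 cm.
Lens 2: 1/d_i2 = 1/(24.0) − 1/(90.35) = 0.03060, so d_i2 = 32.68 cm; m₂ = −d_i2/d_o2 = -0.3617.
m = m₁·m₂ = (+0.1423)(-0.3617) = -0.0515.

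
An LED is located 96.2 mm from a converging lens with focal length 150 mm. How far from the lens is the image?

Lens equation: 1/v = 1/f − 1/u = 1/(150.0) − 1/(96.2) = 0.006667 − 0.01040 = -0.003728, so v = -268 mm.
The image is virtual, upright and enlarged, on the same side as the object.

268 mm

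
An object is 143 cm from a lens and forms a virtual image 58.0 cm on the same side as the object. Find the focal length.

Virtual image ⇒ d_i = −58.0 cm.
1/f = 1/d_o + 1/d_i = 1/(143) + 1/(-58.0) = -0.01025, so f = -97.6 cm.
Since f is negative, the lens is diverging.

f = -97.6 cm (diverging)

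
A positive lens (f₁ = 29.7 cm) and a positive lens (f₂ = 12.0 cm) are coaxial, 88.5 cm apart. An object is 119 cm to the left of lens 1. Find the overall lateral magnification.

m = +0.108

Lens 1: 1/d_i1 = 1/(29.7) − 1/(119) = 0.02527, so d_i1 = 39.58 cm; m₁ = −d_i1/d_o1 = -0.3326.
d_o2 = 88.5 − (39.58) = 48.92 cm.
Lens 2: 1/d_i2 = 1/(12.0) − 1/(48.92) = 0.06289, so d_i2 = 15.90 cm; m₂ = −d_i2/d_o2 = -0.3250.
m = m₁·m₂ = (-0.3326)(-0.3250) = +0.108.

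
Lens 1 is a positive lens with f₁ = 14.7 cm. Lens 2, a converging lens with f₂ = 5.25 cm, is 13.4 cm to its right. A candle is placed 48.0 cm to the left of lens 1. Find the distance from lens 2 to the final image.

3.14 cm

Lens 1: 1/d_i1 = 1/f₁ − 1/d_o1 = 1/(14.7) − 1/(48.0) = 0.04719, so d_i1 = 21.19 cm.
The intermediate image is 21.19 cm to the right of lens 1, which lies 7.790 cm to the right of lens 2 — a virtual object — so d_o2 = −7.790 cm.
Lens 2: 1/d_i2 = 1/f₂ − 1/d_o2 = 1/(5.25) − 1/(-7.790) = 0.3188, so d_i2 = 3.14 cm.
The final image is real, 3.14 cm to the right of lens 2 (overall magnification ≈ -0.18).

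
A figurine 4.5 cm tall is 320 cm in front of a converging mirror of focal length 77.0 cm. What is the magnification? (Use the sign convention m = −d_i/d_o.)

m = -0.317

1/d_i = 1/f − 1/d_o = 1/(77.00) − 1/(320) = 0.009862, so d_i = 101.4 cm.
m = −d_i/d_o = −(101.4)/(320) = -0.317.
The image is real, inverted and reduced, in front of the mirror.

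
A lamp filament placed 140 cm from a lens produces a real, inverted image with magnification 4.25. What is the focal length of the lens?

f = 113 cm (converging)

m = −d_i/d_o ⇒ d_i = −m·d_o = −(-4.25)·(140) = 595.0 cm.
1/f = 1/d_o + 1/d_i = 1/(140) + 1/(595.0) = 0.008824, so f = 113 cm.
Since f is positive, the lens is converging.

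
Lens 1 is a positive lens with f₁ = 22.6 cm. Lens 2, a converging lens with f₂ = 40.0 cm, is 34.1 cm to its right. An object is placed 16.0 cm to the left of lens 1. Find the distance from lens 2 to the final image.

Lens 1: 1/d_i1 = 1/f₁ − 1/d_o1 = 1/(22.6) − 1/(16.0) = -0.01825, so d_i1 = -54.79 cm.
The intermediate image is 54.79 cm to the left of lens 1 (virtual), which is 34.1 − (-54.79) = 88.89 cm to the left of lens 2, so d_o2 = +88.89 cm.
Lens 2: 1/d_i2 = 1/f₂ − 1/d_o2 = 1/(40.0) − 1/(88.89) = 0.01375, so d_i2 = 72.7 cm.
The final image is real, 72.7 cm to the right of lens 2 (overall magnification ≈ -2.8).

72.7 cm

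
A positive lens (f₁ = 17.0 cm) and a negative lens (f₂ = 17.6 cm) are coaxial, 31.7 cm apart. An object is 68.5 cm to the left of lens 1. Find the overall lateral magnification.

m = -0.218

Lens 1: 1/d_i1 = 1/(17.0) − 1/(68.5) = 0.04422, so d_i1 = 22.61 cm; m₁ = −d_i1/d_o1 = -0.3301.
d_o2 = 31.7 − (22.61) = 9.090 cm.
f₂ = −17.6 cm (diverging).
Lens 2: 1/d_i2 = 1/(-17.6) − 1/(9.090) = -0.1668, so d_i2 = -5.994 cm; m₂ = −d_i2/d_o2 = +0.6594.
m = m₁·m₂ = (-0.3301)(+0.6594) = -0.218.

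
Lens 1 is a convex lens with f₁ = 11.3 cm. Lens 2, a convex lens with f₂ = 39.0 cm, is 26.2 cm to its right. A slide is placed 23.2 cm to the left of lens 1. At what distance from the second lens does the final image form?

Lens 1: 1/d_i1 = 1/f₁ − 1/d_o1 = 1/(11.3) − 1/(23.2) = 0.04539, so d_i1 = 22.03 cm.
The intermediate image is 22.03 cm to the right of lens 1, which is 26.2 − (22.03) = 4.170 cm to the left of lens 2, so d_o2 = +4.170 cm.
Lens 2: 1/d_i2 = 1/f₂ − 1/d_o2 = 1/(39.0) − 1/(4.170) = -0.2142, so d_i2 = -4.67 cm.
The final image is virtual, 4.67 cm to the left of lens 2 (overall magnification ≈ -1.1).

4.67 cm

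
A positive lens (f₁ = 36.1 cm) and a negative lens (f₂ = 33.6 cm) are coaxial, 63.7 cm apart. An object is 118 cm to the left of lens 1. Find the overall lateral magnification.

Lens 1: 1/d_i1 = 1/(36.1) − 1/(118) = 0.01923, so d_i1 = 52.01 cm; m₁ = −d_i1/d_o1 = -0.4408.
d_o2 = 63.7 − (52.01) = 11.69 cm.
f₂ = −33.6 cm (diverging).
Lens 2: 1/d_i2 = 1/(-33.6) − 1/(11.69) = -0.1153, so d_i2 = -8.673 cm; m₂ = −d_i2/d_o2 = +0.7419.
m = m₁·m₂ = (-0.4408)(+0.7419) = -0.327.

m = -0.327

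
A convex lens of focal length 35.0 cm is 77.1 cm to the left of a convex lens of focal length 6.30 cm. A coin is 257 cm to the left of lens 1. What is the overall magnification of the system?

m = +0.0328

Lens 1: 1/d_i1 = 1/(35.0) − 1/(257) = 0.02468, so d_i1 = 40.52 cm; m₁ = −d_i1/d_o1 = -0.1577.
d_o2 = 77.1 − (40.52) = 36.58 cm.
Lens 2: 1/d_i2 = 1/(6.30) − 1/(36.58) = 0.1314, so d_i2 = 7.611 cm; m₂ = −d_i2/d_o2 = -0.2081.
m = m₁·m₂ = (-0.1577)(-0.2081) = +0.0328.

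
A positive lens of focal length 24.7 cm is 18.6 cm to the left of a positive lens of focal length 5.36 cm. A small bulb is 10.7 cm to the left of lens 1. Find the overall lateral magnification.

m = -0.294

Lens 1: 1/d_i1 = 1/(24.7) − 1/(10.7) = -0.05297, so d_i1 = -18.88 cm; m₁ = −d_i1/d_o1 = +1.764.
d_o2 = 18.6 − (-18.88) = 37.48 cm.
Lens 2: 1/d_i2 = 1/(5.36) − 1/(37.48) = 0.1599, so d_i2 = 6.254 cm; m₂ = −d_i2/d_o2 = -0.1669.
m = m₁·m₂ = (+1.764)(-0.1669) = -0.294.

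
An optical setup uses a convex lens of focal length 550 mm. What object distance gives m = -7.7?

m = −d_i/d_o ⇒ d_i = −m·d_o.
1/f = 1/d_o + 1/d_i = 1/d_o − 1/(m·d_o) = (1 − 1/m)/d_o, so d_o = f(1 − 1/m) = (550.0)(1 − 1/(-7.7)) = 621 mm.

621 mm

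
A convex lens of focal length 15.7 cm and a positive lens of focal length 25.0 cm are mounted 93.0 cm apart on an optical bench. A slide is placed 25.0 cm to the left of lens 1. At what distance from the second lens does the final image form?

Lens 1: 1/d_i1 = 1/f₁ − 1/d_o1 = 1/(15.7) − 1/(25.0) = 0.02369, so d_i1 = 42.20 cm.
The intermediate image is 42.20 cm to the right of lens 1, which is 93.0 − (42.20) = 50.80 cm to the left of lens 2, so d_o2 = +50.80 cm.
Lens 2: 1/d_i2 = 1/f₂ − 1/d_o2 = 1/(25.0) − 1/(50.80) = 0.02031, so d_i2 = 49.2 cm.
The final image is real, 49.2 cm to the right of lens 2 (overall magnification ≈ 1.6).

49.2 cm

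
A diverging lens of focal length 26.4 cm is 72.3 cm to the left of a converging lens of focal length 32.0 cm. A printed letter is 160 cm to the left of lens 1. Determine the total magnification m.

m = -0.0720

f₁ = −26.4 cm (diverging).
Lens 1: 1/d_i1 = 1/(-26.4) − 1/(160) = -0.04413, so d_i1 = -22.66 cm; m₁ = −d_i1/d_o1 = +0.1416.
d_o2 = 72.3 − (-22.66) = 94.96 cm.
Lens 2: 1/d_i2 = 1/(32.0) − 1/(94.96) = 0.02072, so d_i2 = 48.26 cm; m₂ = −d_i2/d_o2 = -0.5083.
m = m₁·m₂ = (+0.1416)(-0.5083) = -0.0720.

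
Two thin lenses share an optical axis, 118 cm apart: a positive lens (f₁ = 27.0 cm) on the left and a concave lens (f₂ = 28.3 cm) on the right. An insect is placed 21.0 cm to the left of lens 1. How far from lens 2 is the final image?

Lens 1: 1/d_i1 = 1/f₁ − 1/d_o1 = 1/(27.0) − 1/(21.0) = -0.01058, so d_i1 = -94.50 cm.
The intermediate image is 94.50 cm to the left of lens 1 (virtual), which is 118 − (-94.50) = 212.5 cm to the left of lens 2, so d_o2 = +212.5 cm.
Lens 2 is diverging, so f₂ = −28.3 cm.
Lens 2: 1/d_i2 = 1/f₂ − 1/d_o2 = 1/(-28.3) − 1/(212.5) = -0.04004, so d_i2 = -25.0 cm.
The final image is virtual, 25.0 cm to the left of lens 2 (overall magnification ≈ 0.53).

25.0 cm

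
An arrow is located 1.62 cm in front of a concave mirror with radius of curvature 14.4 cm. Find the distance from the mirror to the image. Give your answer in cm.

2.09 cm

f = R/2 = 14.4/2 = 7.200 cm.
Mirror equation: 1/s_i = 1/f − 1/s_o = 1/(7.200) − 1/(1.62) = 0.1389 − 0.6173 = -0.4784, so s_i = -2.09 cm.
The image is virtual, upright and enlarged, behind the mirror.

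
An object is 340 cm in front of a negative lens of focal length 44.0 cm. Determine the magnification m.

For a negative lens, f = -44.0 cm.
1/d_i = 1/f − 1/d_o = 1/(-44.00) − 1/(340) = -0.02567, so d_i = -38.96 cm.
m = −d_i/d_o = −(-38.96)/(340) = +0.115.
The image is virtual, upright and reduced, on the same side as the object.

m = +0.115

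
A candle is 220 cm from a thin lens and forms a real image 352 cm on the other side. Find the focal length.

Real image ⇒ d_i = +352 cm.
1/f = 1/d_o + 1/d_i = 1/(220) + 1/(352) = 0.007386, so f = 135 cm.
Since f is positive, the thin lens is converging.

f = 135 cm (converging)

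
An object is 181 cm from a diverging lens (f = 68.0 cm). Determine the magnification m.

For a diverging lens, f = -68.0 cm.
1/d_i = 1/f − 1/d_o = 1/(-68.00) − 1/(181) = -0.02023, so d_i = -49.43 cm.
m = −d_i/d_o = −(-49.43)/(181) = +0.273.
The image is virtual, upright and reduced, on the same side as the object.

m = +0.273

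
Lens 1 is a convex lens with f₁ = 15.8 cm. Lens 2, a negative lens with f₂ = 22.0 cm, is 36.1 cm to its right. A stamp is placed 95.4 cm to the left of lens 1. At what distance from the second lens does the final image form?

9.64 cm

Lens 1: 1/d_i1 = 1/f₁ − 1/d_o1 = 1/(15.8) − 1/(95.4) = 0.05281, so d_i1 = 18.94 cm.
The intermediate image is 18.94 cm to the right of lens 1, which is 36.1 − (18.94) = 17.16 cm to the left of lens 2, so d_o2 = +17.16 cm.
Lens 2 is diverging, so f₂ = −22.0 cm.
Lens 2: 1/d_i2 = 1/f₂ − 1/d_o2 = 1/(-22.0) − 1/(17.16) = -0.1037, so d_i2 = -9.64 cm.
The final image is virtual, 9.64 cm to the left of lens 2 (overall magnification ≈ -0.11).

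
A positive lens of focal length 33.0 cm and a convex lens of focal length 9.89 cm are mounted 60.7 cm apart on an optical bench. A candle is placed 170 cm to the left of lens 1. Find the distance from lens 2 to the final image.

19.8 cm

Lens 1: 1/d_i1 = 1/f₁ − 1/d_o1 = 1/(33.0) − 1/(170) = 0.02442, so d_i1 = 40.95 cm.
The intermediate image is 40.95 cm to the right of lens 1, which is 60.7 − (40.95) = 19.75 cm to the left of lens 2, so d_o2 = +19.75 cm.
Lens 2: 1/d_i2 = 1/f₂ − 1/d_o2 = 1/(9.89) − 1/(19.75) = 0.05048, so d_i2 = 19.8 cm.
The final image is real, 19.8 cm to the right of lens 2 (overall magnification ≈ 0.24).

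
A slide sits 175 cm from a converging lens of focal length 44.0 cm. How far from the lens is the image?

Thin-lens equation: 1/d_i = 1/f − 1/d_o = 1/(44.00) − 1/(175) = 0.02273 − 0.005714 = 0.01701, so d_i = 58.8 cm.
The image is real, inverted and reduced, on the far side of the lens.

58.8 cm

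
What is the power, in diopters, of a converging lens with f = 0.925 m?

P = 1/f = 1/(0.925 m) = +1.08 D.

P = +1.08 D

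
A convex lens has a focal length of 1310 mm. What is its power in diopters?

f = 131 cm = 1.31 m.
P = 1/f = 1/(1.31 m) = +0.763 D.

P = +0.763 D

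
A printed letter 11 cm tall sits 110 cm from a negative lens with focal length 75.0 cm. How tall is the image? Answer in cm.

4.46 cm

For a negative lens, f = -75.0 cm.
1/d_i = 1/f − 1/d_o = 1/(-75.00) − 1/(110) = -0.02242, so d_i = -44.59 cm.
m = −d_i/d_o = +0.4054.
|h_i| = |m|·h_o = 0.4054 × 11 = 4.46 cm. The image is virtual, upright and reduced, on the same side as the object.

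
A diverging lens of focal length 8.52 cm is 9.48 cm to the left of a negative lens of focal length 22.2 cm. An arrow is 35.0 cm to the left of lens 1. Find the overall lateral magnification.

f₁ = −8.52 cm (diverging).
Lens 1: 1/d_i1 = 1/(-8.52) − 1/(35.0) = -0.1459, so d_i1 = -6.852 cm; m₁ = −d_i1/d_o1 = +0.1958.
d_o2 = 9.48 − (-6.852) = 16.33 cm.
f₂ = −22.2 cm (diverging).
Lens 2: 1/d_i2 = 1/(-22.2) − 1/(16.33) = -0.1063, so d_i2 = -9.409 cm; m₂ = −d_i2/d_o2 = +0.5762.
m = m₁·m₂ = (+0.1958)(+0.5762) = +0.113.

m = +0.113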